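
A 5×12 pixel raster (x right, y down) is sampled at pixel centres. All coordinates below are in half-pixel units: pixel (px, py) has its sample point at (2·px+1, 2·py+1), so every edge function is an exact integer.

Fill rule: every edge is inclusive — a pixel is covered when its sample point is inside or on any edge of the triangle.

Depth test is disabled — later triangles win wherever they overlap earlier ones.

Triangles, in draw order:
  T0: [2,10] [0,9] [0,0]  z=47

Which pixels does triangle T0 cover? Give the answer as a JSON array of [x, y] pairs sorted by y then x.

T0:
  2·area = 18
  edge (2, 10)→(0, 9): d=(-2,-1) inclusive
  edge (0, 9)→(0, 0): d=(0,-9) inclusive
  edge (0, 0)→(2, 10): d=(2,10) inclusive
    (0,2)@(1, 5): e=[9,9,0] → █  [on edge]
    (1,2)@(3, 5): e=[11,27,-20] → ·
    (0,3)@(1, 7): e=[5,9,4] → █
    (1,3)@(3, 7): e=[7,27,-16] → ·
    (0,4)@(1, 9): e=[1,9,8] → █
    (1,4)@(3, 9): e=[3,27,-12] → ·
    (0,5)@(1, 11): e=[-3,9,12] → ·
    (1,7)@(3, 15): e=[-9,27,0] → ·  [on edge]
  covered (3 px):
    · · · · ·
    · · · · ·
    █ · · · ·
    █ · · · ·
    █ · · · ·
    · · · · ·
    · · · · ·
    · · · · ·
    · · · · ·
    · · · · ·
    · · · · ·
    · · · · ·

Result: [[0,2],[0,3],[0,4]]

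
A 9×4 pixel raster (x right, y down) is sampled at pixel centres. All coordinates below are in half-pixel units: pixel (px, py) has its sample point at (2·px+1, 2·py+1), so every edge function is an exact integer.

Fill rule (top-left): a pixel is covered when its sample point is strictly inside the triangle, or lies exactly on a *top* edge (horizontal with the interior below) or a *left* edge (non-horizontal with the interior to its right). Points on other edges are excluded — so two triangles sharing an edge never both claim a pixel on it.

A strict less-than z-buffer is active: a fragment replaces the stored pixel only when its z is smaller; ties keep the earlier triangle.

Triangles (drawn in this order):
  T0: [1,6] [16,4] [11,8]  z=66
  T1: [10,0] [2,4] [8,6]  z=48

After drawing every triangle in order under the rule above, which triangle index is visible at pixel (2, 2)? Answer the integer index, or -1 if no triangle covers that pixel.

T0:
  2·area = 50
  edge (1, 6)→(16, 4): d=(15,-2) top-left  bias=+0
  edge (16, 4)→(11, 8): d=(-5,4) right/bottom  bias=-1
  edge (11, 8)→(1, 6): d=(-10,-2) top-left  bias=+0
    (4,2)@(9, 5): e=[1,23,26] → █
    (5,2)@(11, 5): e=[5,15,30] → █
    (6,2)@(13, 5): e=[9,7,34] → █
    (7,2)@(15, 5): e=[13,-1,38] → ·
    (3,3)@(7, 7): e=[27,21,2] → █
    (6,3)@(13, 7): e=[39,-3,14] → ·
  covered (6 px):
    · · · · · · · · ·
    · · · · · · · · ·
    · · · · █ █ █ · ·
    · · · █ █ █ · · ·
T1:
  2·area = 40  (B↔C swapped to make it positive)
  edge (10, 0)→(8, 6): d=(-2,6) right/bottom  bias=-1
  edge (8, 6)→(2, 4): d=(-6,-2) top-left  bias=+0
  edge (2, 4)→(10, 0): d=(8,-4) top-left  bias=+0
    (4,0)@(9, 1): e=[4,32,4] → █
    (5,0)@(11, 1): e=[-8,36,12] → ·
    (2,1)@(5, 3): e=[24,12,4] → █
    (3,1)@(7, 3): e=[12,16,12] → █
    (4,1)@(9, 3): e=[0,20,20] → ·  [on edge]
    (2,2)@(5, 5): e=[20,0,20] → █  [on edge]
    (4,2)@(9, 5): e=[-4,8,36] → ·
    (2,3)@(5, 7): e=[16,-12,36] → ·
    (3,3)@(7, 7): e=[4,-8,44] → ·
    (5,3)@(11, 7): e=[-20,0,60] → ·  [on edge]
  covered (5 px):
    · · · · █ · · · ·
    · · █ █ · · · · ·
    · · █ █ · · · · ·
    · · · · · · · · ·

Z-buffer (winner per pixel, '.' = empty):
  . . . . 1 . . . .
  . . 1 1 . . . . .
  . . 1 1 0 0 0 . .
  . . . 0 0 0 . . .

Answer: 1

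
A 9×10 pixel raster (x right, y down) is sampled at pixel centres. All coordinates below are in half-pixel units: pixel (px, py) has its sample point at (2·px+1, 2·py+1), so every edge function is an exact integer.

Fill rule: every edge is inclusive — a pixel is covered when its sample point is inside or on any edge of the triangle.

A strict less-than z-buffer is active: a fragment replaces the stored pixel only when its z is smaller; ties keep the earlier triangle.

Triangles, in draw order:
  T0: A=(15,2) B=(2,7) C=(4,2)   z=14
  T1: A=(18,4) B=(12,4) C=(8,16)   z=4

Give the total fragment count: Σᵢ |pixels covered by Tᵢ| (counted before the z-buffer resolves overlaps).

T0:
  2·area = 55
  edge (15, 2)→(2, 7): d=(-13,5) inclusive
  edge (2, 7)→(4, 2): d=(2,-5) inclusive
  edge (4, 2)→(15, 2): d=(11,0) inclusive
    (2,1)@(5, 3): e=[37,7,11] → X
    (3,1)@(7, 3): e=[27,17,11] → X
    (4,1)@(9, 3): e=[17,27,11] → X
    (5,1)@(11, 3): e=[7,37,11] → X
    (6,1)@(13, 3): e=[-3,47,11] → .
    (1,2)@(3, 5): e=[21,1,33] → X
    (4,2)@(9, 5): e=[-9,31,33] → .
    (5,2)@(11, 5): e=[-19,41,33] → .
    (1,3)@(3, 7): e=[-5,5,55] → .
    (2,3)@(5, 7): e=[-15,15,55] → .
    (3,3)@(7, 7): e=[-25,25,55] → .
  covered (7 px):
    . . . . . . . . .
    . . X X X X . . .
    . X X X . . . . .
    . . . . . . . . .
    . . . . . . . . .
    . . . . . . . . .
    . . . . . . . . .
    . . . . . . . . .
    . . . . . . . . .
    . . . . . . . . .
T1:
  2·area = 72  (B↔C swapped to make it positive)
  edge (18, 4)→(8, 16): d=(-10,12) inclusive
  edge (8, 16)→(12, 4): d=(4,-12) inclusive
  edge (12, 4)→(18, 4): d=(6,0) inclusive
    (6,0)@(13, 1): e=[90,0,-18] → .  [on edge]
    (6,2)@(13, 5): e=[50,16,6] → X
    (7,2)@(15, 5): e=[26,40,6] → X
    (8,2)@(17, 5): e=[2,64,6] → X
    (5,3)@(11, 7): e=[54,0,18] → X  [on edge]
    (8,3)@(17, 7): e=[-18,72,18] → .
    (5,4)@(11, 9): e=[34,8,30] → X
    (7,4)@(15, 9): e=[-14,56,30] → .
    (5,5)@(11, 11): e=[14,16,42] → X
    (6,5)@(13, 11): e=[-10,40,42] → .
    (4,6)@(9, 13): e=[18,0,54] → X  [on edge]
    (5,6)@(11, 13): e=[-6,24,54] → .
    (3,9)@(7, 19): e=[-18,0,90] → .  [on edge]
  covered (10 px):
    . . . . . . . . .
    . . . . . . . . .
    . . . . . . X X X
    . . . . . X X X .
    . . . . . X X . .
    . . . . . X . . .
    . . . . X . . . .
    . . . . . . . . .
    . . . . . . . . .
    . . . . . . . . .

Result: 17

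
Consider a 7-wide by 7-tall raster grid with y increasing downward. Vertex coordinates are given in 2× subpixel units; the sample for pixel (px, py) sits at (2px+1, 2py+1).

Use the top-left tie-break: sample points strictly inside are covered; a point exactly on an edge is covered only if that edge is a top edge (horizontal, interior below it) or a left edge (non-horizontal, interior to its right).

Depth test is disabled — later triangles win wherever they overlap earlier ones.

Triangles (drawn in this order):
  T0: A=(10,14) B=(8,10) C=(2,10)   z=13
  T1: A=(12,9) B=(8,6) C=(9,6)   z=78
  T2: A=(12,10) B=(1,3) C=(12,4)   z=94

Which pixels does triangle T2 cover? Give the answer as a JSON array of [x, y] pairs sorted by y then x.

T0:
  2·area = 24  (B↔C swapped to make it positive)
  edge (10, 14)→(2, 10): d=(-8,-4) top-left  bias=+0
  edge (2, 10)→(8, 10): d=(6,0) top-left  bias=+0
  edge (8, 10)→(10, 14): d=(2,4) right/bottom  bias=-1
    (2,5)@(5, 11): e=[4,6,14] → #
    (3,5)@(7, 11): e=[12,6,6] → #
    (4,5)@(9, 11): e=[20,6,-2] → ·
    (2,6)@(5, 13): e=[-12,18,18] → ·
    (3,6)@(7, 13): e=[-4,18,10] → ·
    (4,6)@(9, 13): e=[4,18,2] → #
    (5,6)@(11, 13): e=[12,18,-6] → ·
  covered (3 px):
    · · · · · · ·
    · · · · · · ·
    · · · · · · ·
    · · · · · · ·
    · · · · · · ·
    · · # # · · ·
    · · · · # · ·
T1:
  2·area = 3
  edge (12, 9)→(8, 6): d=(-4,-3) top-left  bias=+0
  edge (8, 6)→(9, 6): d=(1,0) top-left  bias=+0
  edge (9, 6)→(12, 9): d=(3,3) right/bottom  bias=-1
  covered (0 px):
    · · · · · · ·
    · · · · · · ·
    · · · · · · ·
    · · · · · · ·
    · · · · · · ·
    · · · · · · ·
    · · · · · · ·
T2:
  2·area = 66
  edge (12, 10)→(1, 3): d=(-11,-7) top-left  bias=+0
  edge (1, 3)→(12, 4): d=(11,1) right/bottom  bias=-1
  edge (12, 4)→(12, 10): d=(0,6) right/bottom  bias=-1
    (0,1)@(1, 3): e=[0,0,66] → ·  [on edge]
    (2,2)@(5, 5): e=[6,18,42] → #
    (3,2)@(7, 5): e=[20,16,30] → #
    (4,2)@(9, 5): e=[34,14,18] → #
    (5,2)@(11, 5): e=[48,12,6] → #
    (6,2)@(13, 5): e=[62,10,-6] → ·
    (2,3)@(5, 7): e=[-16,40,42] → ·
    (3,3)@(7, 7): e=[-2,38,30] → ·
    (4,3)@(9, 7): e=[12,36,18] → #
    (6,3)@(13, 7): e=[40,32,-6] → ·
    (4,4)@(9, 9): e=[-10,58,18] → ·
    (5,4)@(11, 9): e=[4,56,6] → #
  covered (7 px):
    · · · · · · ·
    · · · · · · ·
    · · # # # # ·
    · · · · # # ·
    · · · · · # ·
    · · · · · · ·
    · · · · · · ·

Result: [[2,2],[3,2],[4,2],[5,2],[4,3],[5,3],[5,4]]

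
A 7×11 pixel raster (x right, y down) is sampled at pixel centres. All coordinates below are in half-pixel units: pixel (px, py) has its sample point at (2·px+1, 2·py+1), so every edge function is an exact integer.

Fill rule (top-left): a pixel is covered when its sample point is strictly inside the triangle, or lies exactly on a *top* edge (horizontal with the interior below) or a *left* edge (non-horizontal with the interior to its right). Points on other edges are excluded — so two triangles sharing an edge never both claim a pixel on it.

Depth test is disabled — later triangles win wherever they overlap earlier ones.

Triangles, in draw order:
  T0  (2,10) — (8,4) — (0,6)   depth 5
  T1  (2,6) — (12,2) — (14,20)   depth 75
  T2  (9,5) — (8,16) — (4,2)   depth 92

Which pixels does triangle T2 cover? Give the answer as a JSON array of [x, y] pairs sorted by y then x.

T0:
  2·area = 36  (B↔C swapped to make it positive)
  edge (2, 10)→(0, 6): d=(-2,-4) top-left  bias=+0
  edge (0, 6)→(8, 4): d=(8,-2) top-left  bias=+0
  edge (8, 4)→(2, 10): d=(-6,6) right/bottom  bias=-1
    (5,0)@(11, 1): e=[54,-18,0] → .  [on edge]
    (4,1)@(9, 3): e=[42,-6,0] → .  [on edge]
    (2,2)@(5, 5): e=[22,2,12] → X
    (3,2)@(7, 5): e=[30,6,0] → .  [on edge]
    (0,3)@(1, 7): e=[2,10,24] → X
    (1,3)@(3, 7): e=[10,14,12] → X
    (2,3)@(5, 7): e=[18,18,0] → .  [on edge]
    (0,4)@(1, 9): e=[-2,26,12] → .
    (1,4)@(3, 9): e=[6,30,0] → .  [on edge]
    (0,5)@(1, 11): e=[-6,42,0] → .  [on edge]
  covered (3 px):
    . . . . . . .
    . . . . . . .
    . . X . . . .
    X X . . . . .
    . . . . . . .
    . . . . . . .
    . . . . . . .
    . . . . . . .
    . . . . . . .
    . . . . . . .
    . . . . . . .
T1:
  2·area = 188
  edge (2, 6)→(12, 2): d=(10,-4) top-left  bias=+0
  edge (12, 2)→(14, 20): d=(2,18) right/bottom  bias=-1
  edge (14, 20)→(2, 6): d=(-12,-14) top-left  bias=+0
    (5,1)@(11, 3): e=[6,20,162] → X
    (6,1)@(13, 3): e=[14,-16,190] → .
    (2,2)@(5, 5): e=[2,132,54] → X
    (3,2)@(7, 5): e=[10,96,82] → X
    (4,2)@(9, 5): e=[18,60,110] → X
    (6,2)@(13, 5): e=[34,-12,166] → .
    (1,3)@(3, 7): e=[14,172,2] → X
    (6,3)@(13, 7): e=[54,-8,142] → .
    (1,4)@(3, 9): e=[34,176,-22] → .
    (2,4)@(5, 9): e=[42,140,6] → X
    (6,4)@(13, 9): e=[74,-4,118] → .
    (2,5)@(5, 11): e=[62,144,-18] → .
    (6,5)@(13, 11): e=[94,0,94] → .  [on edge]
  covered (23 px):
    . . . . . . .
    . . . . . X .
    . . X X X X .
    . X X X X X .
    . . X X X X .
    . . . X X X .
    . . . . X X X
    . . . . . X X
    . . . . . . X
    . . . . . . .
    . . . . . . .
T2:
  2·area = 58
  edge (9, 5)→(8, 16): d=(-1,11) right/bottom  bias=-1
  edge (8, 16)→(4, 2): d=(-4,-14) top-left  bias=+0
  edge (4, 2)→(9, 5): d=(5,3) right/bottom  bias=-1
    (2,1)@(5, 3): e=[46,10,2] → X
    (3,1)@(7, 3): e=[24,38,-4] → .
    (2,2)@(5, 5): e=[44,2,12] → X
    (3,2)@(7, 5): e=[22,30,6] → X
    (4,2)@(9, 5): e=[0,58,0] → .  [on edge]
    (2,3)@(5, 7): e=[42,-6,22] → .
    (3,3)@(7, 7): e=[20,22,16] → X
    (4,3)@(9, 7): e=[-2,50,10] → .
    (3,4)@(7, 9): e=[18,14,26] → X
    (4,4)@(9, 9): e=[-4,42,20] → .
    (3,5)@(7, 11): e=[16,6,36] → X
    (4,5)@(9, 11): e=[-6,34,30] → .
  covered (6 px):
    . . . . . . .
    . . X . . . .
    . . X X . . .
    . . . X . . .
    . . . X . . .
    . . . X . . .
    . . . . . . .
    . . . . . . .
    . . . . . . .
    . . . . . . .
    . . . . . . .

Final: [[2,1],[2,2],[3,2],[3,3],[3,4],[3,5]]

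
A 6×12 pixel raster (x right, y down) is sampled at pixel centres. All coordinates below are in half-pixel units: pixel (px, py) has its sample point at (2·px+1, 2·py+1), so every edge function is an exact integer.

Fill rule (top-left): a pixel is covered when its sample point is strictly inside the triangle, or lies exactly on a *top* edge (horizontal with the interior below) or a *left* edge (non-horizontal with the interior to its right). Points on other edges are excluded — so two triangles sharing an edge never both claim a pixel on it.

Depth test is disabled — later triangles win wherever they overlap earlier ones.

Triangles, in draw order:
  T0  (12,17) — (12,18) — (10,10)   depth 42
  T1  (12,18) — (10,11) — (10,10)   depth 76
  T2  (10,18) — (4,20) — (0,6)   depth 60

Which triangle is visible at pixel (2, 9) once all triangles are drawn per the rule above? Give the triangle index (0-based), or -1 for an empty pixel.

T0:
  2·area = 2
  edge (12, 17)→(12, 18): d=(0,1) right/bottom  bias=-1
  edge (12, 18)→(10, 10): d=(-2,-8) top-left  bias=+0
  edge (10, 10)→(12, 17): d=(2,7) right/bottom  bias=-1
  covered (0 px):
    · · · · · ·
    · · · · · ·
    · · · · · ·
    · · · · · ·
    · · · · · ·
    · · · · · ·
    · · · · · ·
    · · · · · ·
    · · · · · ·
    · · · · · ·
    · · · · · ·
    · · · · · ·
T1:
  2·area = 2
  edge (12, 18)→(10, 11): d=(-2,-7) top-left  bias=+0
  edge (10, 11)→(10, 10): d=(0,-1) top-left  bias=+0
  edge (10, 10)→(12, 18): d=(2,8) right/bottom  bias=-1
  covered (0 px):
    · · · · · ·
    · · · · · ·
    · · · · · ·
    · · · · · ·
    · · · · · ·
    · · · · · ·
    · · · · · ·
    · · · · · ·
    · · · · · ·
    · · · · · ·
    · · · · · ·
    · · · · · ·
T2:
  2·area = 92
  edge (10, 18)→(4, 20): d=(-6,2) right/bottom  bias=-1
  edge (4, 20)→(0, 6): d=(-4,-14) top-left  bias=+0
  edge (0, 6)→(10, 18): d=(10,12) right/bottom  bias=-1
    (0,4)@(1, 9): e=[72,2,18] → █
    (1,4)@(3, 9): e=[68,30,-6] → ·
    (0,5)@(1, 11): e=[60,-6,38] → ·
    (1,5)@(3, 11): e=[56,22,14] → █
    (2,5)@(5, 11): e=[52,50,-10] → ·
    (1,6)@(3, 13): e=[44,14,34] → █
    (2,6)@(5, 13): e=[40,42,10] → █
    (3,6)@(7, 13): e=[36,70,-14] → ·
    (1,7)@(3, 15): e=[32,6,54] → █
    (3,7)@(7, 15): e=[24,62,6] → █
    (4,7)@(9, 15): e=[20,90,-18] → ·
    (1,8)@(3, 17): e=[20,-2,74] → ·
    (3,9)@(7, 19): e=[0,46,46] → ·  [on edge]
    (0,10)@(1, 21): e=[0,-46,138] → ·  [on edge]
  covered (11 px):
    · · · · · ·
    · · · · · ·
    · · · · · ·
    · · · · · ·
    █ · · · · ·
    · █ · · · ·
    · █ █ · · ·
    · █ █ █ · ·
    · · █ █ █ ·
    · · █ · · ·
    · · · · · ·
    · · · · · ·

Z-buffer (winner per pixel, '.' = empty):
  . . . . . .
  . . . . . .
  . . . . . .
  . . . . . .
  2 . . . . .
  . 2 . . . .
  . 2 2 . . .
  . 2 2 2 . .
  . . 2 2 2 .
  . . 2 . . .
  . . . . . .
  . . . . . .

Answer: 2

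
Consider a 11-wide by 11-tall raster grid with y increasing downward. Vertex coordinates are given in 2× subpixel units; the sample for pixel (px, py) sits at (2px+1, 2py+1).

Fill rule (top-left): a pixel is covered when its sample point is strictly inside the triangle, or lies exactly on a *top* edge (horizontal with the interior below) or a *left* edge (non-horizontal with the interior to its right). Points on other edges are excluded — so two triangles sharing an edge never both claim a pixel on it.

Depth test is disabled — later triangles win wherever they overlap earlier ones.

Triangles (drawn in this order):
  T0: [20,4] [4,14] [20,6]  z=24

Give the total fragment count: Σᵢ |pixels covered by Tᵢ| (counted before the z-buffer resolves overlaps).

T0:
  2·area = 32  (B↔C swapped to make it positive)
  edge (20, 4)→(20, 6): d=(0,2) right/bottom  bias=-1
  edge (20, 6)→(4, 14): d=(-16,8) right/bottom  bias=-1
  edge (4, 14)→(20, 4): d=(16,-10) top-left  bias=+0
    (9,2)@(19, 5): e=[2,24,6] → █
    (10,2)@(21, 5): e=[-2,8,26] → ·
    (8,3)@(17, 7): e=[6,8,18] → █
    (9,3)@(19, 7): e=[2,-8,38] → ·
    (6,4)@(13, 9): e=[14,8,10] → █
    (7,4)@(15, 9): e=[10,-8,30] → ·
    (8,4)@(17, 9): e=[6,-24,50] → ·
    (4,5)@(9, 11): e=[22,8,2] → █
    (5,5)@(11, 11): e=[18,-8,22] → ·
    (6,5)@(13, 11): e=[14,-24,42] → ·
    (4,6)@(9, 13): e=[22,-24,34] → ·
  covered (4 px):
    · · · · · · · · · · ·
    · · · · · · · · · · ·
    · · · · · · · · · █ ·
    · · · · · · · · █ · ·
    · · · · · · █ · · · ·
    · · · · █ · · · · · ·
    · · · · · · · · · · ·
    · · · · · · · · · · ·
    · · · · · · · · · · ·
    · · · · · · · · · · ·
    · · · · · · · · · · ·

Result: 4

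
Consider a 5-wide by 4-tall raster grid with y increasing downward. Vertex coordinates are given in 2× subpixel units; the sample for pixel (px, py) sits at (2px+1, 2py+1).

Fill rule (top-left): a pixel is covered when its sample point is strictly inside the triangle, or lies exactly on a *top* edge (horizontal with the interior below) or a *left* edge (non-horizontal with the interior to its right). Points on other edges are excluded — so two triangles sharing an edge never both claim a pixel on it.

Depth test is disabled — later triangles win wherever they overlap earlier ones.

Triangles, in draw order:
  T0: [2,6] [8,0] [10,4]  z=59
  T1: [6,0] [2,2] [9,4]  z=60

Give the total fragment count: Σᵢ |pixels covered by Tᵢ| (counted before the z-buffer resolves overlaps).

T0:
  2·area = 36
  edge (2, 6)→(8, 0): d=(6,-6) top-left  bias=+0
  edge (8, 0)→(10, 4): d=(2,4) right/bottom  bias=-1
  edge (10, 4)→(2, 6): d=(-8,2) right/bottom  bias=-1
    (3,0)@(7, 1): e=[0,6,30] → X  [on edge]
    (4,0)@(9, 1): e=[12,-2,26] → .
    (2,1)@(5, 3): e=[0,18,18] → X  [on edge]
    (4,1)@(9, 3): e=[24,2,10] → X
    (1,2)@(3, 5): e=[0,30,6] → X  [on edge]
    (3,2)@(7, 5): e=[24,14,-2] → .
    (4,2)@(9, 5): e=[36,6,-6] → .
    (0,3)@(1, 7): e=[0,42,-6] → .  [on edge]
    (1,3)@(3, 7): e=[12,34,-10] → .
    (2,3)@(5, 7): e=[24,26,-14] → .
  covered (6 px):
    . . . X .
    . . X X X
    . X X . .
    . . . . .
T1:
  2·area = 22  (B↔C swapped to make it positive)
  edge (6, 0)→(9, 4): d=(3,4) right/bottom  bias=-1
  edge (9, 4)→(2, 2): d=(-7,-2) top-left  bias=+0
  edge (2, 2)→(6, 0): d=(4,-2) top-left  bias=+0
    (2,0)@(5, 1): e=[7,13,2] → X
    (3,0)@(7, 1): e=[-1,17,6] → .
    (2,1)@(5, 3): e=[13,-1,10] → .
    (3,1)@(7, 3): e=[5,3,14] → X
    (4,1)@(9, 3): e=[-3,7,18] → .
    (3,2)@(7, 5): e=[11,-11,22] → .
  covered (2 px):
    . . X . .
    . . . X .
    . . . . .
    . . . . .

Result: 8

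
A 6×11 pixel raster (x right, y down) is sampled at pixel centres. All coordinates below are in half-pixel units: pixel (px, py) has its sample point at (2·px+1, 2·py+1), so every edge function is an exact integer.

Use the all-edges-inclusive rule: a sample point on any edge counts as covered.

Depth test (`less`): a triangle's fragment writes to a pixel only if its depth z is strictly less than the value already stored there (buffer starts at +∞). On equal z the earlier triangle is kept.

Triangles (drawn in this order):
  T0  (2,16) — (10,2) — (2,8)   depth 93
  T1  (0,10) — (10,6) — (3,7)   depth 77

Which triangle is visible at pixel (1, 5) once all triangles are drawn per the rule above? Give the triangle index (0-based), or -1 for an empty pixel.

T0:
  2·area = 64  (B↔C swapped to make it positive)
  edge (2, 16)→(2, 8): d=(0,-8) inclusive
  edge (2, 8)→(10, 2): d=(8,-6) inclusive
  edge (10, 2)→(2, 16): d=(-8,14) inclusive
    (4,1)@(9, 3): e=[56,2,6] → █
    (5,1)@(11, 3): e=[72,14,-22] → ·
    (3,2)@(7, 5): e=[40,6,18] → █
    (4,2)@(9, 5): e=[56,18,-10] → ·
    (2,3)@(5, 7): e=[24,10,30] → █
    (4,3)@(9, 7): e=[56,34,-26] → ·
    (1,4)@(3, 9): e=[8,14,42] → █
    (3,4)@(7, 9): e=[40,38,-14] → ·
    (1,5)@(3, 11): e=[8,30,26] → █
    (2,5)@(5, 11): e=[24,42,-2] → ·
    (1,6)@(3, 13): e=[8,46,10] → █
    (2,6)@(5, 13): e=[24,58,-18] → ·
  covered (8 px):
    · · · · · ·
    · · · · █ ·
    · · · █ · ·
    · · █ █ · ·
    · █ █ · · ·
    · █ · · · ·
    · █ · · · ·
    · · · · · ·
    · · · · · ·
    · · · · · ·
    · · · · · ·
T1:
  2·area = 18  (B↔C swapped to make it positive)
  edge (0, 10)→(3, 7): d=(3,-3) inclusive
  edge (3, 7)→(10, 6): d=(7,-1) inclusive
  edge (10, 6)→(0, 10): d=(-10,4) inclusive
    (4,0)@(9, 1): e=[0,-36,54] → ·  [on edge]
    (3,1)@(7, 3): e=[0,-24,42] → ·  [on edge]
    (2,2)@(5, 5): e=[0,-12,30] → ·  [on edge]
    (1,3)@(3, 7): e=[0,0,18] → █  [on edge]
    (2,3)@(5, 7): e=[6,2,10] → █
    (3,3)@(7, 7): e=[12,4,2] → █
    (4,3)@(9, 7): e=[18,6,-6] → ·
    (0,4)@(1, 9): e=[0,12,6] → █  [on edge]
    (1,4)@(3, 9): e=[6,14,-2] → ·
    (2,4)@(5, 9): e=[12,16,-10] → ·
    (3,4)@(7, 9): e=[18,18,-18] → ·
    (0,5)@(1, 11): e=[6,26,-14] → ·
  covered (4 px):
    · · · · · ·
    · · · · · ·
    · · · · · ·
    · █ █ █ · ·
    █ · · · · ·
    · · · · · ·
    · · · · · ·
    · · · · · ·
    · · · · · ·
    · · · · · ·
    · · · · · ·

Z-buffer (winner per pixel, '.' = empty):
  . . . . . .
  . . . . 0 .
  . . . 0 . .
  . 1 1 1 . .
  1 0 0 . . .
  . 0 . . . .
  . 0 . . . .
  . . . . . .
  . . . . . .
  . . . . . .
  . . . . . .

Result: 0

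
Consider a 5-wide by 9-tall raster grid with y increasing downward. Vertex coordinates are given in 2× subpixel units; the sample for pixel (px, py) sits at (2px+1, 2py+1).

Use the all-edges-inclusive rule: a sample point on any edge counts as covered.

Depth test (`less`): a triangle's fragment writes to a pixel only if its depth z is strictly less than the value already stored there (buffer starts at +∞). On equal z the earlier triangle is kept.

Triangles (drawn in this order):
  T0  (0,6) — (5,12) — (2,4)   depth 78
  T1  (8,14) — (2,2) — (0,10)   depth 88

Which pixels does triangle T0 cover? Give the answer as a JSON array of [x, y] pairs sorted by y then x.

T0:
  2·area = 22  (B↔C swapped to make it positive)
  edge (0, 6)→(2, 4): d=(2,-2) inclusive
  edge (2, 4)→(5, 12): d=(3,8) inclusive
  edge (5, 12)→(0, 6): d=(-5,-6) inclusive
    (2,0)@(5, 1): e=[0,-33,55] → .  [on edge]
    (1,1)@(3, 3): e=[0,-11,33] → .  [on edge]
    (0,2)@(1, 5): e=[0,11,11] → X  [on edge]
    (1,2)@(3, 5): e=[4,-5,23] → .
    (0,3)@(1, 7): e=[4,17,1] → X
    (1,3)@(3, 7): e=[8,1,13] → X
    (2,3)@(5, 7): e=[12,-15,25] → .
    (0,4)@(1, 9): e=[8,23,-9] → .
    (1,4)@(3, 9): e=[12,7,3] → X
    (2,4)@(5, 9): e=[16,-9,15] → .
    (1,5)@(3, 11): e=[16,13,-7] → .
  covered (4 px):
    . . . . .
    . . . . .
    X . . . .
    X X . . .
    . X . . .
    . . . . .
    . . . . .
    . . . . .
    . . . . .
T1:
  2·area = 72  (B↔C swapped to make it positive)
  edge (8, 14)→(0, 10): d=(-8,-4) inclusive
  edge (0, 10)→(2, 2): d=(2,-8) inclusive
  edge (2, 2)→(8, 14): d=(6,12) inclusive
    (1,2)@(3, 5): e=[52,14,6] → X
    (2,2)@(5, 5): e=[60,30,-18] → .
    (0,3)@(1, 7): e=[28,2,42] → X
    (2,3)@(5, 7): e=[44,34,-6] → .
    (0,4)@(1, 9): e=[12,6,54] → X
    (2,4)@(5, 9): e=[28,38,6] → X
    (3,4)@(7, 9): e=[36,54,-18] → .
    (0,5)@(1, 11): e=[-4,10,66] → .
    (1,5)@(3, 11): e=[4,26,42] → X
    (3,5)@(7, 11): e=[20,58,-6] → .
    (1,6)@(3, 13): e=[-12,30,54] → .
    (2,6)@(5, 13): e=[-4,46,30] → .
  covered (9 px):
    . . . . .
    . . . . .
    . X . . .
    X X . . .
    X X X . .
    . X X . .
    . . . X .
    . . . . .
    . . . . .

Result: [[0,2],[0,3],[1,3],[1,4]]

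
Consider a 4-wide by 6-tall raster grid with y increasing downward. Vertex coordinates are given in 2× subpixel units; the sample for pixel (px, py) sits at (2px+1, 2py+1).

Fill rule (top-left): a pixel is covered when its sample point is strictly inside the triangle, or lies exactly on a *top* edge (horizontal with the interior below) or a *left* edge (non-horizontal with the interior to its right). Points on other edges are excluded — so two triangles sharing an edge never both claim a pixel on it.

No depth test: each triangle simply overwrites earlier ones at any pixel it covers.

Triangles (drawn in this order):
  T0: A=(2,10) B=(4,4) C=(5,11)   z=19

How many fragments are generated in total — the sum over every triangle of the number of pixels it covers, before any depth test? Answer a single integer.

T0:
  2·area = 20
  edge (2, 10)→(4, 4): d=(2,-6) top-left  bias=+0
  edge (4, 4)→(5, 11): d=(1,7) right/bottom  bias=-1
  edge (5, 11)→(2, 10): d=(-3,-1) top-left  bias=+0
    (2,0)@(5, 1): e=[0,-10,30] → ·  [on edge]
    (1,3)@(3, 7): e=[0,10,10] → #  [on edge]
    (2,3)@(5, 7): e=[12,-4,12] → ·
    (1,4)@(3, 9): e=[4,12,4] → #
    (2,4)@(5, 9): e=[16,-2,6] → ·
    (1,5)@(3, 11): e=[8,14,-2] → ·
    (2,5)@(5, 11): e=[20,0,0] → ·  [on edge]
  covered (2 px):
    · · · ·
    · · · ·
    · · · ·
    · # · ·
    · # · ·
    · · · ·

Result: 2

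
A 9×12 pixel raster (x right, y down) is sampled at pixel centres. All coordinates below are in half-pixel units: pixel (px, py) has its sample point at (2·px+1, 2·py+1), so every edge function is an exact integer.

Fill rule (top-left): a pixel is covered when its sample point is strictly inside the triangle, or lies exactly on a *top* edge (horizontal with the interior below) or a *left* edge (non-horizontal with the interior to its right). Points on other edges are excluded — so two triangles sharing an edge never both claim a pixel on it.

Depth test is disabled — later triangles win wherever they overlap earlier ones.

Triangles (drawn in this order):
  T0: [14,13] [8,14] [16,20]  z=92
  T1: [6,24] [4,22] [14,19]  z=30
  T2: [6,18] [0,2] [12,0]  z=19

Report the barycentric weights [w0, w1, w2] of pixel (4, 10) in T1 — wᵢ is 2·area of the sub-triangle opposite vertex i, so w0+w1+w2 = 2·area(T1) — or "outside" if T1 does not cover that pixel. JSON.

T0:
  2·area = 44  (B↔C swapped to make it positive)
  edge (14, 13)→(16, 20): d=(2,7) right/bottom  bias=-1
  edge (16, 20)→(8, 14): d=(-8,-6) top-left  bias=+0
  edge (8, 14)→(14, 13): d=(6,-1) top-left  bias=+0
    (5,7)@(11, 15): e=[25,10,9] → X
    (6,7)@(13, 15): e=[11,22,11] → X
    (7,7)@(15, 15): e=[-3,34,13] → .
    (5,8)@(11, 17): e=[29,-6,21] → .
    (6,8)@(13, 17): e=[15,6,23] → X
    (7,8)@(15, 17): e=[1,18,25] → X
    (8,8)@(17, 17): e=[-13,30,27] → .
    (6,9)@(13, 19): e=[19,-10,35] → .
    (7,9)@(15, 19): e=[5,2,37] → X
    (8,9)@(17, 19): e=[-9,14,39] → .
    (7,10)@(15, 21): e=[9,-14,49] → .
  covered (5 px):
    . . . . . . . . .
    . . . . . . . . .
    . . . . . . . . .
    . . . . . . . . .
    . . . . . . . . .
    . . . . . . . . .
    . . . . . . . . .
    . . . . . X X . .
    . . . . . . X X .
    . . . . . . . X .
    . . . . . . . . .
    . . . . . . . . .
T1:
  2·area = 26
  edge (6, 24)→(4, 22): d=(-2,-2) top-left  bias=+0
  edge (4, 22)→(14, 19): d=(10,-3) top-left  bias=+0
  edge (14, 19)→(6, 24): d=(-8,5) right/bottom  bias=-1
    (0,9)@(1, 19): e=[0,-39,65] → .  [on edge]
    (1,10)@(3, 21): e=[0,-13,39] → .  [on edge]
    (4,10)@(9, 21): e=[12,5,9] → X
    (5,10)@(11, 21): e=[16,11,-1] → .
    (2,11)@(5, 23): e=[0,13,13] → X  [on edge]
    (3,11)@(7, 23): e=[4,19,3] → X
    (4,11)@(9, 23): e=[8,25,-7] → .
  covered (3 px):
    . . . . . . . . .
    . . . . . . . . .
    . . . . . . . . .
    . . . . . . . . .
    . . . . . . . . .
    . . . . . . . . .
    . . . . . . . . .
    . . . . . . . . .
    . . . . . . . . .
    . . . . . . . . .
    . . . . X . . . .
    . . X X . . . . .
T2:
  2·area = 204
  edge (6, 18)→(0, 2): d=(-6,-16) top-left  bias=+0
  edge (0, 2)→(12, 0): d=(12,-2) top-left  bias=+0
  edge (12, 0)→(6, 18): d=(-6,18) right/bottom  bias=-1
    (3,0)@(7, 1): e=[118,2,84] → X
    (4,0)@(9, 1): e=[150,6,48] → X
    (5,0)@(11, 1): e=[182,10,12] → X
    (6,0)@(13, 1): e=[214,14,-24] → .
    (0,1)@(1, 3): e=[10,14,180] → X
    (1,1)@(3, 3): e=[42,18,144] → X
    (2,1)@(5, 3): e=[74,22,108] → X
    (5,1)@(11, 3): e=[170,34,0] → .  [on edge]
    (0,2)@(1, 5): e=[-2,38,168] → .
    (1,2)@(3, 5): e=[30,42,132] → X
    (5,2)@(11, 5): e=[158,58,-12] → .
    (1,3)@(3, 7): e=[18,66,120] → X
    (4,4)@(9, 9): e=[102,102,0] → .  [on edge]
    (3,7)@(7, 15): e=[34,170,0] → .  [on edge]
    (2,10)@(5, 21): e=[-34,238,0] → .  [on edge]
  covered (24 px):
    . . . X X X . . .
    X X X X X . . . .
    . X X X X . . . .
    . X X X X . . . .
    . X X X . . . . .
    . . X X . . . . .
    . . X X . . . . .
    . . X . . . . . .
    . . . . . . . . .
    . . . . . . . . .
    . . . . . . . . .
    . . . . . . . . .

Answer: [5,9,12]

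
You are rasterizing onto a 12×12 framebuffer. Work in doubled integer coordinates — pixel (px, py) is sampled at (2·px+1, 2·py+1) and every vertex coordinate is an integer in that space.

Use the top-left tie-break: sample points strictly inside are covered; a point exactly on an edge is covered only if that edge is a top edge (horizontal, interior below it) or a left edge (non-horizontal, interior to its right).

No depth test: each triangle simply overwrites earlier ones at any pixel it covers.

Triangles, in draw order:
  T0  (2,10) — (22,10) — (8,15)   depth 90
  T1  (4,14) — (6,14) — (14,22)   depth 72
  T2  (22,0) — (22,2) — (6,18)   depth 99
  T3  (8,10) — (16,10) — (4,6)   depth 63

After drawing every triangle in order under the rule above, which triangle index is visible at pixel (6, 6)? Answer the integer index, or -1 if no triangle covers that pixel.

T0:
  2·area = 100
  edge (2, 10)→(22, 10): d=(20,0) top-left  bias=+0
  edge (22, 10)→(8, 15): d=(-14,5) right/bottom  bias=-1
  edge (8, 15)→(2, 10): d=(-6,-5) top-left  bias=+0
    (2,5)@(5, 11): e=[20,71,9] → X
    (3,5)@(7, 11): e=[20,61,19] → X
    (4,5)@(9, 11): e=[20,51,29] → X
    (5,5)@(11, 11): e=[20,41,39] → X
    (6,5)@(13, 11): e=[20,31,49] → X
    (7,5)@(15, 11): e=[20,21,59] → X
    (8,5)@(17, 11): e=[20,11,69] → X
    (9,5)@(19, 11): e=[20,1,79] → X
    (10,5)@(21, 11): e=[20,-9,89] → .
    (2,6)@(5, 13): e=[60,43,-3] → .
    (3,6)@(7, 13): e=[60,33,7] → X
    (7,6)@(15, 13): e=[60,-7,47] → .
  covered (12 px):
    . . . . . . . . . . . .
    . . . . . . . . . . . .
    . . . . . . . . . . . .
    . . . . . . . . . . . .
    . . . . . . . . . . . .
    . . X X X X X X X X . .
    . . . X X X X . . . . .
    . . . . . . . . . . . .
    . . . . . . . . . . . .
    . . . . . . . . . . . .
    . . . . . . . . . . . .
    . . . . . . . . . . . .
T1:
  2·area = 16
  edge (4, 14)→(6, 14): d=(2,0) top-left  bias=+0
  edge (6, 14)→(14, 22): d=(8,8) right/bottom  bias=-1
  edge (14, 22)→(4, 14): d=(-10,-8) top-left  bias=+0
    (0,4)@(1, 9): e=[-10,0,26] → .  [on edge]
    (1,5)@(3, 11): e=[-6,0,22] → .  [on edge]
    (2,6)@(5, 13): e=[-2,0,18] → .  [on edge]
    (3,7)@(7, 15): e=[2,0,14] → .  [on edge]
    (4,8)@(9, 17): e=[6,0,10] → .  [on edge]
    (5,9)@(11, 19): e=[10,0,6] → .  [on edge]
    (6,10)@(13, 21): e=[14,0,2] → .  [on edge]
    (7,11)@(15, 23): e=[18,0,-2] → .  [on edge]
  covered (0 px):
    . . . . . . . . . . . .
    . . . . . . . . . . . .
    . . . . . . . . . . . .
    . . . . . . . . . . . .
    . . . . . . . . . . . .
    . . . . . . . . . . . .
    . . . . . . . . . . . .
    . . . . . . . . . . . .
    . . . . . . . . . . . .
    . . . . . . . . . . . .
    . . . . . . . . . . . .
    . . . . . . . . . . . .
T2:
  2·area = 32
  edge (22, 0)→(22, 2): d=(0,2) right/bottom  bias=-1
  edge (22, 2)→(6, 18): d=(-16,16) right/bottom  bias=-1
  edge (6, 18)→(22, 0): d=(16,-18) top-left  bias=+0
    (11,0)@(23, 1): e=[-2,0,34] → .  [on edge]
    (10,1)@(21, 3): e=[2,0,30] → .  [on edge]
    (9,2)@(19, 5): e=[6,0,26] → .  [on edge]
    (8,3)@(17, 7): e=[10,0,22] → .  [on edge]
    (7,4)@(15, 9): e=[14,0,18] → .  [on edge]
    (6,5)@(13, 11): e=[18,0,14] → .  [on edge]
    (5,6)@(11, 13): e=[22,0,10] → .  [on edge]
    (4,7)@(9, 15): e=[26,0,6] → .  [on edge]
    (3,8)@(7, 17): e=[30,0,2] → .  [on edge]
    (2,9)@(5, 19): e=[34,0,-2] → .  [on edge]
    (1,10)@(3, 21): e=[38,0,-6] → .  [on edge]
    (0,11)@(1, 23): e=[42,0,-10] → .  [on edge]
  covered (0 px):
    . . . . . . . . . . . .
    . . . . . . . . . . . .
    . . . . . . . . . . . .
    . . . . . . . . . . . .
    . . . . . . . . . . . .
    . . . . . . . . . . . .
    . . . . . . . . . . . .
    . . . . . . . . . . . .
    . . . . . . . . . . . .
    . . . . . . . . . . . .
    . . . . . . . . . . . .
    . . . . . . . . . . . .
T3:
  2·area = 32  (B↔C swapped to make it positive)
  edge (8, 10)→(4, 6): d=(-4,-4) top-left  bias=+0
  edge (4, 6)→(16, 10): d=(12,4) right/bottom  bias=-1
  edge (16, 10)→(8, 10): d=(-8,0) right/bottom  bias=-1
    (0,1)@(1, 3): e=[0,-24,56] → .  [on edge]
    (0,2)@(1, 5): e=[-8,0,40] → .  [on edge]
    (1,2)@(3, 5): e=[0,-8,40] → .  [on edge]
    (2,3)@(5, 7): e=[0,8,24] → X  [on edge]
    (3,3)@(7, 7): e=[8,0,24] → .  [on edge]
    (2,4)@(5, 9): e=[-8,32,8] → .
    (3,4)@(7, 9): e=[0,24,8] → X  [on edge]
    (4,4)@(9, 9): e=[8,16,8] → X
    (5,4)@(11, 9): e=[16,8,8] → X
    (6,4)@(13, 9): e=[24,0,8] → .  [on edge]
    (3,5)@(7, 11): e=[-8,48,-8] → .
    (4,5)@(9, 11): e=[0,40,-8] → .  [on edge]
    (9,5)@(19, 11): e=[40,0,-8] → .  [on edge]
    (5,6)@(11, 13): e=[0,56,-24] → .  [on edge]
    (6,7)@(13, 15): e=[0,72,-40] → .  [on edge]
    (7,8)@(15, 17): e=[0,88,-56] → .  [on edge]
    (8,9)@(17, 19): e=[0,104,-72] → .  [on edge]
    (9,10)@(19, 21): e=[0,120,-88] → .  [on edge]
    (10,11)@(21, 23): e=[0,136,-104] → .  [on edge]
  covered (4 px):
    . . . . . . . . . . . .
    . . . . . . . . . . . .
    . . . . . . . . . . . .
    . . X . . . . . . . . .
    . . . X X X . . . . . .
    . . . . . . . . . . . .
    . . . . . . . . . . . .
    . . . . . . . . . . . .
    . . . . . . . . . . . .
    . . . . . . . . . . . .
    . . . . . . . . . . . .
    . . . . . . . . . . . .

Z-buffer (winner per pixel, '.' = empty):
  . . . . . . . . . . . .
  . . . . . . . . . . . .
  . . . . . . . . . . . .
  . . 3 . . . . . . . . .
  . . . 3 3 3 . . . . . .
  . . 0 0 0 0 0 0 0 0 . .
  . . . 0 0 0 0 . . . . .
  . . . . . . . . . . . .
  . . . . . . . . . . . .
  . . . . . . . . . . . .
  . . . . . . . . . . . .
  . . . . . . . . . . . .

Final: 0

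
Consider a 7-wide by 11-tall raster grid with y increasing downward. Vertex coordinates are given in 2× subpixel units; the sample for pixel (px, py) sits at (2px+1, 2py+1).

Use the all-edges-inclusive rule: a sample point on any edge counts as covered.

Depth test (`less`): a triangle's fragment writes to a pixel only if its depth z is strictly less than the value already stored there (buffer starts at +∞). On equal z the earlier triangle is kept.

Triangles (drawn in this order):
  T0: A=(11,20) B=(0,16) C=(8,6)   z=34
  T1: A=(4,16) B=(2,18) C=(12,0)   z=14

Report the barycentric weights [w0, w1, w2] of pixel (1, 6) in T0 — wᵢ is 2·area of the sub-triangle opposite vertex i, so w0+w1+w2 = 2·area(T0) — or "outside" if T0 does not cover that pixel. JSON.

T0:
  2·area = 142
  edge (11, 20)→(0, 16): d=(-11,-4) inclusive
  edge (0, 16)→(8, 6): d=(8,-10) inclusive
  edge (8, 6)→(11, 20): d=(3,14) inclusive
    (3,4)@(7, 9): e=[105,14,23] → █
    (4,4)@(9, 9): e=[113,34,-5] → ·
    (2,5)@(5, 11): e=[75,10,57] → █
    (4,5)@(9, 11): e=[91,50,1] → █
    (5,5)@(11, 11): e=[99,70,-27] → ·
    (1,6)@(3, 13): e=[45,6,91] → █
    (5,6)@(11, 13): e=[77,86,-21] → ·
    (0,7)@(1, 15): e=[15,2,125] → █
    (5,7)@(11, 15): e=[55,102,-15] → ·
    (0,8)@(1, 17): e=[-7,18,131] → ·
    (1,8)@(3, 17): e=[1,38,103] → █
    (5,8)@(11, 17): e=[33,118,-9] → ·
  covered (18 px):
    · · · · · · ·
    · · · · · · ·
    · · · · · · ·
    · · · · · · ·
    · · · █ · · ·
    · · █ █ █ · ·
    · █ █ █ █ · ·
    █ █ █ █ █ · ·
    · █ █ █ █ · ·
    · · · · █ · ·
    · · · · · · ·
T1:
  2·area = 16
  edge (4, 16)→(2, 18): d=(-2,2) inclusive
  edge (2, 18)→(12, 0): d=(10,-18) inclusive
  edge (12, 0)→(4, 16): d=(-8,16) inclusive
    (6,3)@(13, 7): e=[0,88,-72] → ·  [on edge]
    (3,4)@(7, 9): e=[8,0,8] → █  [on edge]
    (4,4)@(9, 9): e=[4,36,-24] → ·
    (5,4)@(11, 9): e=[0,72,-56] → ·  [on edge]
    (3,5)@(7, 11): e=[4,20,-8] → ·
    (4,5)@(9, 11): e=[0,56,-40] → ·  [on edge]
    (2,6)@(5, 13): e=[4,4,8] → █
    (3,6)@(7, 13): e=[0,40,-24] → ·  [on edge]
    (2,7)@(5, 15): e=[0,24,-8] → ·  [on edge]
    (1,8)@(3, 17): e=[0,8,8] → █  [on edge]
    (2,8)@(5, 17): e=[-4,44,-24] → ·
    (0,9)@(1, 19): e=[0,-8,24] → ·  [on edge]
  covered (3 px):
    · · · · · · ·
    · · · · · · ·
    · · · · · · ·
    · · · · · · ·
    · · · █ · · ·
    · · · · · · ·
    · · █ · · · ·
    · · · · · · ·
    · █ · · · · ·
    · · · · · · ·
    · · · · · · ·

Answer: [6,91,45]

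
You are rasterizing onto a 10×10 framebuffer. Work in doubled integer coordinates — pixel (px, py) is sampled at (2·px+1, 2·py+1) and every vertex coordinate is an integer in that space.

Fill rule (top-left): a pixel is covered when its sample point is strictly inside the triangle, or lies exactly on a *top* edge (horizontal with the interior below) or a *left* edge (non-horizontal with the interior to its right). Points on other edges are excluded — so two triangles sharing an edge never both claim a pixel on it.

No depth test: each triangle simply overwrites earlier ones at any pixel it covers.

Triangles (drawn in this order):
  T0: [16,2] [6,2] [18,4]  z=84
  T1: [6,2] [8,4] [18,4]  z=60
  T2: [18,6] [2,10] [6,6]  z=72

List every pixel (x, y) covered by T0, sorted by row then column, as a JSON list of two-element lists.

T0:
  2·area = 20  (B↔C swapped to make it positive)
  edge (16, 2)→(18, 4): d=(2,2) right/bottom  bias=-1
  edge (18, 4)→(6, 2): d=(-12,-2) top-left  bias=+0
  edge (6, 2)→(16, 2): d=(10,0) top-left  bias=+0
    (7,0)@(15, 1): e=[0,30,-10] → ·  [on edge]
    (6,1)@(13, 3): e=[8,2,10] → █
    (7,1)@(15, 3): e=[4,6,10] → █
    (8,1)@(17, 3): e=[0,10,10] → ·  [on edge]
    (6,2)@(13, 5): e=[12,-22,30] → ·
    (7,2)@(15, 5): e=[8,-18,30] → ·
    (9,2)@(19, 5): e=[0,-10,30] → ·  [on edge]
  covered (2 px):
    · · · · · · · · · ·
    · · · · · · █ █ · ·
    · · · · · · · · · ·
    · · · · · · · · · ·
    · · · · · · · · · ·
    · · · · · · · · · ·
    · · · · · · · · · ·
    · · · · · · · · · ·
    · · · · · · · · · ·
    · · · · · · · · · ·
T1:
  2·area = 20  (B↔C swapped to make it positive)
  edge (6, 2)→(18, 4): d=(12,2) right/bottom  bias=-1
  edge (18, 4)→(8, 4): d=(-10,0) right/bottom  bias=-1
  edge (8, 4)→(6, 2): d=(-2,-2) top-left  bias=+0
    (2,0)@(5, 1): e=[-10,30,0] → ·  [on edge]
    (3,1)@(7, 3): e=[10,10,0] → █  [on edge]
    (4,1)@(9, 3): e=[6,10,4] → █
    (5,1)@(11, 3): e=[2,10,8] → █
    (6,1)@(13, 3): e=[-2,10,12] → ·
    (3,2)@(7, 5): e=[34,-10,-4] → ·
    (4,2)@(9, 5): e=[30,-10,0] → ·  [on edge]
    (5,2)@(11, 5): e=[26,-10,4] → ·
    (5,3)@(11, 7): e=[50,-30,0] → ·  [on edge]
    (6,4)@(13, 9): e=[70,-50,0] → ·  [on edge]
    (7,5)@(15, 11): e=[90,-70,0] → ·  [on edge]
    (8,6)@(17, 13): e=[110,-90,0] → ·  [on edge]
    (9,7)@(19, 15): e=[130,-110,0] → ·  [on edge]
  covered (3 px):
    · · · · · · · · · ·
    · · · █ █ █ · · · ·
    · · · · · · · · · ·
    · · · · · · · · · ·
    · · · · · · · · · ·
    · · · · · · · · · ·
    · · · · · · · · · ·
    · · · · · · · · · ·
    · · · · · · · · · ·
    · · · · · · · · · ·
T2:
  2·area = 48
  edge (18, 6)→(2, 10): d=(-16,4) right/bottom  bias=-1
  edge (2, 10)→(6, 6): d=(4,-4) top-left  bias=+0
  edge (6, 6)→(18, 6): d=(12,0) top-left  bias=+0
    (5,0)@(11, 1): e=[108,0,-60] → ·  [on edge]
    (4,1)@(9, 3): e=[84,0,-36] → ·  [on edge]
    (3,2)@(7, 5): e=[60,0,-12] → ·  [on edge]
    (2,3)@(5, 7): e=[36,0,12] → █  [on edge]
    (3,3)@(7, 7): e=[28,8,12] → █
    (4,3)@(9, 7): e=[20,16,12] → █
    (5,3)@(11, 7): e=[12,24,12] → █
    (6,3)@(13, 7): e=[4,32,12] → █
    (7,3)@(15, 7): e=[-4,40,12] → ·
    (1,4)@(3, 9): e=[12,0,36] → █  [on edge]
    (3,4)@(7, 9): e=[-4,16,36] → ·
    (4,4)@(9, 9): e=[-12,24,36] → ·
    (0,5)@(1, 11): e=[-12,0,60] → ·  [on edge]
  covered (7 px):
    · · · · · · · · · ·
    · · · · · · · · · ·
    · · · · · · · · · ·
    · · █ █ █ █ █ · · ·
    · █ █ · · · · · · ·
    · · · · · · · · · ·
    · · · · · · · · · ·
    · · · · · · · · · ·
    · · · · · · · · · ·
    · · · · · · · · · ·

Answer: [[6,1],[7,1]]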